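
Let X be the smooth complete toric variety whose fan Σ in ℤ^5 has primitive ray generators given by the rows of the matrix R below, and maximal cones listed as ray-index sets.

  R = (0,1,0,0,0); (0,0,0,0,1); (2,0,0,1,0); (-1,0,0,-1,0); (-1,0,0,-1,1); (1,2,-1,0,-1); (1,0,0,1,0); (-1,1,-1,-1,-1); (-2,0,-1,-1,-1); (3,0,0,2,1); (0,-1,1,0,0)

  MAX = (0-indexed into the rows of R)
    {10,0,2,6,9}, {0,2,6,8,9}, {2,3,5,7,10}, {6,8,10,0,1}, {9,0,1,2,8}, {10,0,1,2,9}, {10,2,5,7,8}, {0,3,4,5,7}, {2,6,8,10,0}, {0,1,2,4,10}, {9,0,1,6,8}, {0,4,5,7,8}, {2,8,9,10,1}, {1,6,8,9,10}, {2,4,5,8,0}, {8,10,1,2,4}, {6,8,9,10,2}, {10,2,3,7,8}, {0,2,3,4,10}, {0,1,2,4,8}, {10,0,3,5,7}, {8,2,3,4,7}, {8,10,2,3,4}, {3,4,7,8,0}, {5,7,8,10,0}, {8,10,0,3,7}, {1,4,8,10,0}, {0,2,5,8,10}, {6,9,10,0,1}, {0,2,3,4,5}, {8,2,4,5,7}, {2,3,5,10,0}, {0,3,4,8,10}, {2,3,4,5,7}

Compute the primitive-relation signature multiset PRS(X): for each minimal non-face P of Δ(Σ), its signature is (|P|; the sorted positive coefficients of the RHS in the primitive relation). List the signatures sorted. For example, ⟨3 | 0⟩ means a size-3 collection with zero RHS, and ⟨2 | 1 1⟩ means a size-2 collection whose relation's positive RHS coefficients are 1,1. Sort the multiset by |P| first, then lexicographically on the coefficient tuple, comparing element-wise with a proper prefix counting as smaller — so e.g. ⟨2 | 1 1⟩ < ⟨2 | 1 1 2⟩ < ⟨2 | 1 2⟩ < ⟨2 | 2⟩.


|primitive collections| = 20. Relations:

  {3,6}:  v_{3} + v_{6} = 0  ⇒ sig = ⟨2 | 0⟩
  {1,3}:  v_{1} + v_{3} = v_{4}  ⇒ sig = ⟨2 | 1⟩
  {4,6}:  v_{4} + v_{6} = v_{1}  ⇒ sig = ⟨2 | 1⟩
  {3,9}:  v_{3} + v_{9} = v_{1} + v_{2}  ⇒ sig = ⟨2 | 1 1⟩
  {6,7}:  v_{6} + v_{7} = v_{0} + v_{2} + v_{8}  ⇒ sig = ⟨2 | 1 1 1⟩
  {1,7}:  v_{1} + v_{7} = v_{0} + v_{2} + v_{4} + v_{8}  ⇒ sig = ⟨2 | 1 1 1 1⟩
  {7,9}:  v_{7} + v_{9} = v_{0} + v_{1} + 2·v_{2} + v_{8}  ⇒ sig = ⟨2 | 1 1 1 2⟩
  {1,5}:  v_{1} + v_{5} = 2·v_{0} + 2·v_{2} + v_{4} + v_{8}  ⇒ sig = ⟨2 | 1 1 2 2⟩
  {5,9}:  v_{5} + v_{9} = 2·v_{0} + v_{1} + 3·v_{2} + v_{8}  ⇒ sig = ⟨2 | 1 1 2 3⟩
  {4,9}:  v_{4} + v_{9} = 2·v_{1} + v_{2}  ⇒ sig = ⟨2 | 1 2⟩
  {5,6}:  v_{5} + v_{6} = 2·v_{0} + 2·v_{2} + v_{8}  ⇒ sig = ⟨2 | 1 2 2⟩
  {0,2,7}:  v_{0} + v_{2} + v_{7} = v_{5}  ⇒ sig = ⟨3 | 1⟩
  {1,2,6}:  v_{1} + v_{2} + v_{6} = v_{9}  ⇒ sig = ⟨3 | 1⟩
  {4,5,10}:  v_{4} + v_{5} + v_{10} = v_{0} + v_{2} + 2·v_{3}  ⇒ sig = ⟨3 | 1 1 2⟩
  {3,5,8}:  v_{3} + v_{5} + v_{8} = 2·v_{7}  ⇒ sig = ⟨3 | 2⟩
  {4,7,10}:  v_{4} + v_{7} + v_{10} = 2·v_{3}  ⇒ sig = ⟨3 | 2⟩
  {0,2,3,8}:  v_{0} + v_{2} + v_{3} + v_{8} = v_{7}  ⇒ sig = ⟨4 | 1⟩
  {0,8,9,10}:  v_{0} + v_{8} + v_{9} + v_{10} = v_{6}  ⇒ sig = ⟨4 | 1⟩
  {0,1,2,8,10}:  v_{0} + v_{1} + v_{2} + v_{8} + v_{10} = 0  ⇒ sig = ⟨5 | 0⟩
  {0,2,4,8,10}:  v_{0} + v_{2} + v_{4} + v_{8} + v_{10} = v_{3}  ⇒ sig = ⟨5 | 1⟩

so the primitive-relation signature multiset is
[⟨2 | 0⟩, ⟨2 | 1⟩, ⟨2 | 1⟩, ⟨2 | 1 1⟩, ⟨2 | 1 1 1⟩, ⟨2 | 1 1 1 1⟩, ⟨2 | 1 1 1 2⟩, ⟨2 | 1 1 2 2⟩, ⟨2 | 1 1 2 3⟩, ⟨2 | 1 2⟩, ⟨2 | 1 2 2⟩, ⟨3 | 1⟩, ⟨3 | 1⟩, ⟨3 | 1 1 2⟩, ⟨3 | 2⟩, ⟨3 | 2⟩, ⟨4 | 1⟩, ⟨4 | 1⟩, ⟨5 | 0⟩, ⟨5 | 1⟩]


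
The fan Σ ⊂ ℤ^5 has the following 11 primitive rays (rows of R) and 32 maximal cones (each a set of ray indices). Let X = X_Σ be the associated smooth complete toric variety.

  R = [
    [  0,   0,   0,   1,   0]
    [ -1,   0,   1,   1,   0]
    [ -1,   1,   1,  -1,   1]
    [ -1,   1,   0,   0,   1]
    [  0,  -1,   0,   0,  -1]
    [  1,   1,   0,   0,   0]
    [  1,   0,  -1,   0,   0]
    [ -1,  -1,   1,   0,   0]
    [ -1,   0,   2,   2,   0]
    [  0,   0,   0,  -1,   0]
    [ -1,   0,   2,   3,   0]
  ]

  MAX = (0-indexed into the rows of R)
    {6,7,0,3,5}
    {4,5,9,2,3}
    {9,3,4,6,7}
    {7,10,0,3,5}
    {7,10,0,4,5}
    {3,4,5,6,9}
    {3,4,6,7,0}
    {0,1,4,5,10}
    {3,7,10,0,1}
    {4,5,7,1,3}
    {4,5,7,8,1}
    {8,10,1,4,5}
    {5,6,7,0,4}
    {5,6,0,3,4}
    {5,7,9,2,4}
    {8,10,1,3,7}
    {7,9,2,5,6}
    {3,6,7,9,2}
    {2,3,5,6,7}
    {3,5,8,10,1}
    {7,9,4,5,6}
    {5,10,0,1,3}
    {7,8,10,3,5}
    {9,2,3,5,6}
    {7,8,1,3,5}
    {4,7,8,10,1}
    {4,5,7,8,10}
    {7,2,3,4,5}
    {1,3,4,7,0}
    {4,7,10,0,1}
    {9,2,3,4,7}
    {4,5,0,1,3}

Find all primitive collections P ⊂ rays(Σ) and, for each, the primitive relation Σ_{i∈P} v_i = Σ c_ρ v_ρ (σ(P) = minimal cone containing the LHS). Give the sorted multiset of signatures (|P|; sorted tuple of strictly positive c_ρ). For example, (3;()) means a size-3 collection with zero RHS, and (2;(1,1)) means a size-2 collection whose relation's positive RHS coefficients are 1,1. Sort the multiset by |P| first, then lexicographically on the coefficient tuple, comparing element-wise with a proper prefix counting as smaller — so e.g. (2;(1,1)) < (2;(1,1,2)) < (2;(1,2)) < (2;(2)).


20 collections generate NE(X_Σ); each relation:

  {0,9}:  v_{0} + v_{9} = 0 ; sig = (2;())
  {0,8}:  v_{0} + v_{8} = v_{10} ; sig = (2;(1))
  {1,6}:  v_{1} + v_{6} = v_{0} ; sig = (2;(1))
  {9,10}:  v_{9} + v_{10} = v_{8} ; sig = (2;(1))
  {0,2}:  v_{0} + v_{2} = v_{3} + v_{5} + v_{7} ; sig = (2;(1,1,1))
  {8,9}:  v_{8} + v_{9} = v_{1} + v_{5} + v_{7} ; sig = (2;(1,1,1))
  {1,9}:  v_{1} + v_{9} = v_{3} + v_{4} + v_{5} + v_{7} ; sig = (2;(1,1,1,1))
  {2,10}:  v_{2} + v_{10} = v_{3} + v_{5} + v_{7} + v_{8} ; sig = (2;(1,1,1,1))
  {6,8}:  v_{6} + v_{8} = 2·v_{0} + v_{5} + v_{7} ; sig = (2;(1,1,2))
  {2,8}:  v_{2} + v_{8} = v_{1} + v_{3} + 2·v_{5} + 2·v_{7} ; sig = (2;(1,1,2,2))
  {6,10}:  v_{6} + v_{10} = 3·v_{0} + v_{5} + v_{7} ; sig = (2;(1,1,3))
  {1,2}:  v_{1} + v_{2} = 2·v_{3} + v_{4} + 2·v_{5} + 2·v_{7} ; sig = (2;(1,2,2,2))
  {2,4,6}:  v_{2} + v_{4} + v_{6} = v_{9} ; sig = (3;(1))
  {3,4,10}:  v_{3} + v_{4} + v_{10} = v_{0} + 2·v_{1} ; sig = (3;(1,2))
  {3,4,8}:  v_{3} + v_{4} + v_{8} = 2·v_{1} ; sig = (3;(2))
  {0,1,5,7}:  v_{0} + v_{1} + v_{5} + v_{7} = v_{8} ; sig = (4;(1))
  {3,5,7,9}:  v_{3} + v_{5} + v_{7} + v_{9} = v_{2} ; sig = (4;(1))
  {1,5,7,10}:  v_{1} + v_{5} + v_{7} + v_{10} = 2·v_{8} ; sig = (4;(2))
  {3,4,5,6,7}:  v_{3} + v_{4} + v_{5} + v_{6} + v_{7} = 0 ; sig = (5;())
  {0,3,4,5,7}:  v_{0} + v_{3} + v_{4} + v_{5} + v_{7} = v_{1} ; sig = (5;(1))

so the primitive-relation signature multiset is
    (2;())
    (2;(1))
    (2;(1))
    (2;(1))
    (2;(1,1,1))
    (2;(1,1,1))
    (2;(1,1,1,1))
    (2;(1,1,1,1))
    (2;(1,1,2))
    (2;(1,1,2,2))
    (2;(1,1,3))
    (2;(1,2,2,2))
    (3;(1))
    (3;(1,2))
    (3;(2))
    (4;(1))
    (4;(1))
    (4;(2))
    (5;())
    (5;(1))


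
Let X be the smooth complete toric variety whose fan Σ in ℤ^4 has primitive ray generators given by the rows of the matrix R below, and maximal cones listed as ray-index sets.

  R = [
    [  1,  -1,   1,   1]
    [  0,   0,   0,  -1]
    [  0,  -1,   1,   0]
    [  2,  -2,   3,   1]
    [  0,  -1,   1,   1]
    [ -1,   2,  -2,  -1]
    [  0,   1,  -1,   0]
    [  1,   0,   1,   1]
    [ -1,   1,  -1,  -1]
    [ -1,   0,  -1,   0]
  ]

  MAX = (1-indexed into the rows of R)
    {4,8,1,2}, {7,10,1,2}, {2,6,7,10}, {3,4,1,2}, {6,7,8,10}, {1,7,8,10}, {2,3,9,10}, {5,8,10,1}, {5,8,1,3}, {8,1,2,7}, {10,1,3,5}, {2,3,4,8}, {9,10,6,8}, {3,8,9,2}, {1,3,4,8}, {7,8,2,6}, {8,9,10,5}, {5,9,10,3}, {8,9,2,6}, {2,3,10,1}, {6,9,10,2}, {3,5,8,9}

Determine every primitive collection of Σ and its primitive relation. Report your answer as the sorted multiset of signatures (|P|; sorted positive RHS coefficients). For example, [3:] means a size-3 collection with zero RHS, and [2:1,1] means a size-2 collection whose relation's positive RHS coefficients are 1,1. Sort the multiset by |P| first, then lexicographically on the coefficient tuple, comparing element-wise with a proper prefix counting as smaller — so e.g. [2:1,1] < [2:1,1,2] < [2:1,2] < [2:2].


Σ has 16 primitive collections:

  P = {1,9}:  v_{1} + v_{9} = 0 ; sig = [2:]
  P = {3,7}:  v_{3} + v_{7} = 0 ; sig = [2:]
  P = {1,6}:  v_{1} + v_{6} = v_{7} ; sig = [2:1]
  P = {2,5}:  v_{2} + v_{5} = v_{3} ; sig = [2:1]
  P = {3,6}:  v_{3} + v_{6} = v_{9} ; sig = [2:1]
  P = {7,9}:  v_{7} + v_{9} = v_{6} ; sig = [2:1]
  P = {4,6}:  v_{4} + v_{6} = v_{2} + v_{8} ; sig = [2:1,1]
  P = {4,10}:  v_{4} + v_{10} = v_{1} + v_{3} ; sig = [2:1,1]
  P = {5,7}:  v_{5} + v_{7} = v_{8} + v_{10} ; sig = [2:1,1]
  P = {4,7}:  v_{4} + v_{7} = v_{1} + v_{2} + v_{8} ; sig = [2:1,1,1]
  P = {4,9}:  v_{4} + v_{9} = v_{2} + v_{3} + v_{8} ; sig = [2:1,1,1]
  P = {5,6}:  v_{5} + v_{6} = v_{8} + v_{9} + v_{10} ; sig = [2:1,1,1]
  P = {4,5}:  v_{4} + v_{5} = v_{1} + 2·v_{3} + v_{8} ; sig = [2:1,1,2]
  P = {2,8,10}:  v_{2} + v_{8} + v_{10} = 0 ; sig = [3:]
  P = {3,8,10}:  v_{3} + v_{8} + v_{10} = v_{5} ; sig = [3:1]
  P = {1,2,3,8}:  v_{1} + v_{2} + v_{3} + v_{8} = v_{4} ; sig = [4:1]

Signatures (|P|; sorted positive RHS coefficients), sorted:
    |P|=2: 13 collections, coeffs (), (), (1), (1), (1), (1), (1,1), (1,1), (1,1), (1,1,1), (1,1,1), (1,1,1), (1,1,2)
    |P|=3: 2 collections, coeffs (), (1)
    |P|=4: 1 collection, coeffs (1)


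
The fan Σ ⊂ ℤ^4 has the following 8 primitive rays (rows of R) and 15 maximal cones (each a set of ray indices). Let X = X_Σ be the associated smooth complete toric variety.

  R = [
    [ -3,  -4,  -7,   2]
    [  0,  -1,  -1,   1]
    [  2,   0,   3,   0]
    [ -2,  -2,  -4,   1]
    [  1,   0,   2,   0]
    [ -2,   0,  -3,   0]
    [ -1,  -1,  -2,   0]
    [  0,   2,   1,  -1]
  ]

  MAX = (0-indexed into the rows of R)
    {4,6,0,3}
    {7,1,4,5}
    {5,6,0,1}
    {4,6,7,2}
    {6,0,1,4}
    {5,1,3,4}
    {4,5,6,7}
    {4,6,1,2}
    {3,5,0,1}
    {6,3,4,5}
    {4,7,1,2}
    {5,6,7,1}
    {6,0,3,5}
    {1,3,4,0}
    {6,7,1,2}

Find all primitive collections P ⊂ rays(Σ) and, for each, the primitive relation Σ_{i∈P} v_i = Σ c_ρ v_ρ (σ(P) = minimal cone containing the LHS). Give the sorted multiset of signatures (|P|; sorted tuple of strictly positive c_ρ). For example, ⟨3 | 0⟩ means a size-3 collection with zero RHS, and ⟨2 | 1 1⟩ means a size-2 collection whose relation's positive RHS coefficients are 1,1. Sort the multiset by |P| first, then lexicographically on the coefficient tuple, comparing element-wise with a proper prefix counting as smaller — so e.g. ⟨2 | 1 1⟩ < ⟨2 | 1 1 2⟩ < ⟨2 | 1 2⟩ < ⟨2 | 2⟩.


The 9 primitive collections of Σ (r=8, n=4):

  P = {2,5}:  v_{2} + v_{5} = 0  ⇒ sig = ⟨2 | 0⟩
  P = {3,7}:  v_{3} + v_{7} = v_{5}  ⇒ sig = ⟨2 | 1⟩
  P = {0,7}:  v_{0} + v_{7} = v_{1} + v_{5} + v_{6}  ⇒ sig = ⟨2 | 1 1 1⟩
  P = {2,3}:  v_{2} + v_{3} = v_{1} + v_{4} + v_{6}  ⇒ sig = ⟨2 | 1 1 1⟩
  P = {0,2}:  v_{0} + v_{2} = 2·v_{1} + v_{4} + 2·v_{6}  ⇒ sig = ⟨2 | 1 2 2⟩
  P = {1,3,6}:  v_{1} + v_{3} + v_{6} = v_{0}  ⇒ sig = ⟨3 | 1⟩
  P = {0,4,5}:  v_{0} + v_{4} + v_{5} = 2·v_{3}  ⇒ sig = ⟨3 | 2⟩
  P = {1,4,6,7}:  v_{1} + v_{4} + v_{6} + v_{7} = 0  ⇒ sig = ⟨4 | 0⟩
  P = {1,4,5,6}:  v_{1} + v_{4} + v_{5} + v_{6} = v_{3}  ⇒ sig = ⟨4 | 1⟩

so the primitive-relation signature multiset is
    ⟨2 | 0⟩
    ⟨2 | 1⟩
    ⟨2 | 1 1 1⟩
    ⟨2 | 1 1 1⟩
    ⟨2 | 1 2 2⟩
    ⟨3 | 1⟩
    ⟨3 | 2⟩
    ⟨4 | 0⟩
    ⟨4 | 1⟩


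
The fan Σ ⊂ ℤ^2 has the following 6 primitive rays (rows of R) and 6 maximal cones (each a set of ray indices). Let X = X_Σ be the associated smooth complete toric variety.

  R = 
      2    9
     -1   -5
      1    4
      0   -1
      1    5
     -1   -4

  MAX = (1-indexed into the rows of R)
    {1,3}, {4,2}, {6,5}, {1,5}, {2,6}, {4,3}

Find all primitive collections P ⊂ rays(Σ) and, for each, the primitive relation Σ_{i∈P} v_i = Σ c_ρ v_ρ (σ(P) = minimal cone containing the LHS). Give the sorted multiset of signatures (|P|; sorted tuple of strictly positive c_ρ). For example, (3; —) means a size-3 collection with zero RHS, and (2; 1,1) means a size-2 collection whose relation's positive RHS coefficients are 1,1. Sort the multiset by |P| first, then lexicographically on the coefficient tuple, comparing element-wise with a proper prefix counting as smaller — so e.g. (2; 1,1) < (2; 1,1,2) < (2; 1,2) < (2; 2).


Σ has 9 primitive collections:

  {2,5}:  v_{2} + v_{5} = 0  →  sig = (2; —)
  {3,6}:  v_{3} + v_{6} = 0  →  sig = (2; —)
  {1,2}:  v_{1} + v_{2} = v_{3}  →  sig = (2; 1)
  {1,6}:  v_{1} + v_{6} = v_{5}  →  sig = (2; 1)
  {2,3}:  v_{2} + v_{3} = v_{4}  →  sig = (2; 1)
  {3,5}:  v_{3} + v_{5} = v_{1}  →  sig = (2; 1)
  {4,5}:  v_{4} + v_{5} = v_{3}  →  sig = (2; 1)
  {4,6}:  v_{4} + v_{6} = v_{2}  →  sig = (2; 1)
  {1,4}:  v_{1} + v_{4} = 2·v_{3}  →  sig = (2; 2)

Sorted signature multiset PRS(X):
    |P|=2: 9 collections, coeffs (), (), (1), (1), (1), (1), (1), (1), (2)


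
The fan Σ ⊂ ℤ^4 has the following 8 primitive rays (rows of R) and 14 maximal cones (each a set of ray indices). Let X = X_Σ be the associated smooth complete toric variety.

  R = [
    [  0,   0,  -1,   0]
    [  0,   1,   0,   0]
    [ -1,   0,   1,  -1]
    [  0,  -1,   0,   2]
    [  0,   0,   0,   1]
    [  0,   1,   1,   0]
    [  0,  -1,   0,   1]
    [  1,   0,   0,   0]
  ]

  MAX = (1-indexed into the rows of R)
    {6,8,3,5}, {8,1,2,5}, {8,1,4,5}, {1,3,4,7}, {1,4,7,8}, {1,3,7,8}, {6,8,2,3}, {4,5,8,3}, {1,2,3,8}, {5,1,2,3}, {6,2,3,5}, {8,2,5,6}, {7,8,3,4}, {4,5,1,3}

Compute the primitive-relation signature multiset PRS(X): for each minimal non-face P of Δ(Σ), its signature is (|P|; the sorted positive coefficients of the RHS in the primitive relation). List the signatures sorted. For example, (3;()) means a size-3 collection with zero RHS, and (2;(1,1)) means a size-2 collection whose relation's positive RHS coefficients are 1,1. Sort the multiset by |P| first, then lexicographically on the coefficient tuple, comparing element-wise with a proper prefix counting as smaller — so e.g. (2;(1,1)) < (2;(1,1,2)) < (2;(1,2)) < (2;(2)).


Δ(Σ) — 8 vertices, 9 min non-faces:

  P={1,6}:  v_{1} + v_{6} = v_{2} — sig = (2;(1))
  P={2,7}:  v_{2} + v_{7} = v_{5} — sig = (2;(1))
  P={5,7}:  v_{5} + v_{7} = v_{4} — sig = (2;(1))
  P={6,7}:  v_{6} + v_{7} = v_{3} + 2·v_{5} + v_{8} — sig = (2;(1,1,2))
  P={4,6}:  v_{4} + v_{6} = v_{3} + 3·v_{5} + v_{8} — sig = (2;(1,1,3))
  P={2,4}:  v_{2} + v_{4} = 2·v_{5} — sig = (2;(2))
  P={1,3,5,8}:  v_{1} + v_{3} + v_{5} + v_{8} = 0 — sig = (4;())
  P={1,3,4,8}:  v_{1} + v_{3} + v_{4} + v_{8} = v_{7} — sig = (4;(1))
  P={2,3,5,8}:  v_{2} + v_{3} + v_{5} + v_{8} = v_{6} — sig = (4;(1))

Hence PRS(X_Σ) =
[(2;(1)), (2;(1)), (2;(1)), (2;(1,1,2)), (2;(1,1,3)), (2;(2)), (4;()), (4;(1)), (4;(1))]


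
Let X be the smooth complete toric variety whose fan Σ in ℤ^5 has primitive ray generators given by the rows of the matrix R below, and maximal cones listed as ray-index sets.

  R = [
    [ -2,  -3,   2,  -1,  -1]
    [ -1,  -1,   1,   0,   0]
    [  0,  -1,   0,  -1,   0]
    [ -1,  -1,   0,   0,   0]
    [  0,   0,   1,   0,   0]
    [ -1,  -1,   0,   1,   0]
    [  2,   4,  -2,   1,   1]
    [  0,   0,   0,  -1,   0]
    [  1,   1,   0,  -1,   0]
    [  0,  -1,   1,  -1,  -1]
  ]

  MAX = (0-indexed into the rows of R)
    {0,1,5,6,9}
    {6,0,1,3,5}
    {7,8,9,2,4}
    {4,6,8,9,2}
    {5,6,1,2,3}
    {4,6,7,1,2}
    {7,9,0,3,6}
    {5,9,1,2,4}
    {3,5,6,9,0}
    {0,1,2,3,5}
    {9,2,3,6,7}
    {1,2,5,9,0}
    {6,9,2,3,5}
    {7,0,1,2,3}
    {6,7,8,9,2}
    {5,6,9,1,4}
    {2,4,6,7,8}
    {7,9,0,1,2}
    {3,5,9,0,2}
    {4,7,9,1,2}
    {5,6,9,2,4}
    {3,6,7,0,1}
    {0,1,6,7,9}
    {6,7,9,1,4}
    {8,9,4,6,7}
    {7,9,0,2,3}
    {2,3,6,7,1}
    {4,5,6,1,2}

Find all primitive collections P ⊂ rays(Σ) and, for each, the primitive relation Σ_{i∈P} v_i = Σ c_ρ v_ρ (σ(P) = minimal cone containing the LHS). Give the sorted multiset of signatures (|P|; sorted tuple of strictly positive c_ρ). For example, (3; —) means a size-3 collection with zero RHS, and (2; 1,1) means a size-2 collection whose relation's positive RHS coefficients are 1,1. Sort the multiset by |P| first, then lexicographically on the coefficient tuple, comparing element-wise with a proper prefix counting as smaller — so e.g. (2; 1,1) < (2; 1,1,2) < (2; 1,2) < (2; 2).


Minimal non-faces — 11 found among 10 rays, 28 max cones:

  P = {5,8}:  v_{5} + v_{8} = 0  ⇒ sig = (2; —)
  P = {3,4}:  v_{3} + v_{4} = v_{1}  ⇒ sig = (2; 1)
  P = {3,8}:  v_{3} + v_{8} = v_{7}  ⇒ sig = (2; 1)
  P = {5,7}:  v_{5} + v_{7} = v_{3}  ⇒ sig = (2; 1)
  P = {1,8}:  v_{1} + v_{8} = v_{4} + v_{7}  ⇒ sig = (2; 1,1)
  P = {0,8}:  v_{0} + v_{8} = v_{1} + v_{7} + v_{9}  ⇒ sig = (2; 1,1,1)
  P = {0,4}:  v_{0} + v_{4} = 2·v_{1} + v_{9}  ⇒ sig = (2; 1,2)
  P = {0,2,6}:  v_{0} + v_{2} + v_{6} = v_{7}  ⇒ sig = (3; 1)
  P = {1,3,9}:  v_{1} + v_{3} + v_{9} = v_{0}  ⇒ sig = (3; 1)
  P = {1,2,6,9}:  v_{1} + v_{2} + v_{6} + v_{9} = v_{8}  ⇒ sig = (4; 1)
  P = {2,4,6,7,9}:  v_{2} + v_{4} + v_{6} + v_{7} + v_{9} = 2·v_{8}  ⇒ sig = (5; 2)

Signatures (|P|; sorted positive RHS coefficients), sorted:
    |P|=2: 7 collections, coeffs (), (1), (1), (1), (1,1), (1,1,1), (1,2)
    |P|=3: 2 collections, coeffs (1), (1)
    |P|=4: 1 collection, coeffs (1)
    |P|=5: 1 collection, coeffs (2)


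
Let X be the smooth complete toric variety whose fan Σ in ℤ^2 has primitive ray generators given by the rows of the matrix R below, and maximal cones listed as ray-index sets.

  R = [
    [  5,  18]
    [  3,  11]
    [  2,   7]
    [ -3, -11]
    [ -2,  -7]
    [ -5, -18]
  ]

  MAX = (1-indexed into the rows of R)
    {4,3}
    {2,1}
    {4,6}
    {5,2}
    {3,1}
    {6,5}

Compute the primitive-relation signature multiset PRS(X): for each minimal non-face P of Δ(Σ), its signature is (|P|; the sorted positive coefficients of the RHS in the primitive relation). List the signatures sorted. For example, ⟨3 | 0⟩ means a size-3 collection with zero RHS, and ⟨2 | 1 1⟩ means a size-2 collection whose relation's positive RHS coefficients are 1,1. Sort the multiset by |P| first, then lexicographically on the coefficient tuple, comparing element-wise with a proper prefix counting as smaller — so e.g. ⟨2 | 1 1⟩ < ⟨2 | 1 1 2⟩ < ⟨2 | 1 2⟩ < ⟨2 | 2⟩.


Δ(Σ) — 6 vertices, 9 min non-faces:

  P = {1,6}:  v_{1} + v_{6} = 0  ⟹  sig = ⟨2 | 0⟩
  P = {2,4}:  v_{2} + v_{4} = 0  ⟹  sig = ⟨2 | 0⟩
  P = {3,5}:  v_{3} + v_{5} = 0  ⟹  sig = ⟨2 | 0⟩
  P = {1,4}:  v_{1} + v_{4} = v_{3}  ⟹  sig = ⟨2 | 1⟩
  P = {1,5}:  v_{1} + v_{5} = v_{2}  ⟹  sig = ⟨2 | 1⟩
  P = {2,3}:  v_{2} + v_{3} = v_{1}  ⟹  sig = ⟨2 | 1⟩
  P = {2,6}:  v_{2} + v_{6} = v_{5}  ⟹  sig = ⟨2 | 1⟩
  P = {3,6}:  v_{3} + v_{6} = v_{4}  ⟹  sig = ⟨2 | 1⟩
  P = {4,5}:  v_{4} + v_{5} = v_{6}  ⟹  sig = ⟨2 | 1⟩

Signatures (|P|; sorted positive RHS coefficients), sorted:
    |P|=2: 9 collections, coeffs (), (), (), (1), (1), (1), (1), (1), (1)


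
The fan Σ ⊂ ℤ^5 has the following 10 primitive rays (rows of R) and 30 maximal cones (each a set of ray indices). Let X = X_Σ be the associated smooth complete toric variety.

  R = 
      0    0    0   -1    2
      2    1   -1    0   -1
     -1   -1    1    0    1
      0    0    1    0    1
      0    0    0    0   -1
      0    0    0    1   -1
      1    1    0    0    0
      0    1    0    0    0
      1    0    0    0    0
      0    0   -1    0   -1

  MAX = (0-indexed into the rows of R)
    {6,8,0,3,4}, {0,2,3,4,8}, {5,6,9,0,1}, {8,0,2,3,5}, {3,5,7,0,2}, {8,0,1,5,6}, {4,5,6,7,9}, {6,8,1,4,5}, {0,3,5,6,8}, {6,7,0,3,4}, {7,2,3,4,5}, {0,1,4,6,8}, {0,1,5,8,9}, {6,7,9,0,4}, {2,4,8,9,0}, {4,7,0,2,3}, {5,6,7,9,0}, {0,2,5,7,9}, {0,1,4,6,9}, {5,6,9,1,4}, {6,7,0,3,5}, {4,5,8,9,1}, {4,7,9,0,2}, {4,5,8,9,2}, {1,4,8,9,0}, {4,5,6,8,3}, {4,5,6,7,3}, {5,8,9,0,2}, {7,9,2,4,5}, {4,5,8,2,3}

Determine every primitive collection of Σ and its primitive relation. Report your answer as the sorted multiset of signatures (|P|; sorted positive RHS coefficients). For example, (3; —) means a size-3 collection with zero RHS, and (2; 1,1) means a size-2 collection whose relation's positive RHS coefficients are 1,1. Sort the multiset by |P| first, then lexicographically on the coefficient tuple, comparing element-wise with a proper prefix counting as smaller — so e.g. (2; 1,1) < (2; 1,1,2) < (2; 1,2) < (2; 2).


The 8 primitive collections of Σ (r=10, n=5):

  P={3,9}:  v_{3} + v_{9} = 0  ⇒ sig = (2; —)
  P={1,2}:  v_{1} + v_{2} = v_{8}  ⇒ sig = (2; 1)
  P={2,6}:  v_{2} + v_{6} = v_{3}  ⇒ sig = (2; 1)
  P={7,8}:  v_{7} + v_{8} = v_{6}  ⇒ sig = (2; 1)
  P={1,3}:  v_{1} + v_{3} = v_{6} + v_{8}  ⇒ sig = (2; 1,1)
  P={1,7}:  v_{1} + v_{7} = 2·v_{6} + v_{9}  ⇒ sig = (2; 1,2)
  P={0,4,5}:  v_{0} + v_{4} + v_{5} = 0  ⇒ sig = (3; —)
  P={6,8,9}:  v_{6} + v_{8} + v_{9} = v_{1}  ⇒ sig = (3; 1)

Hence PRS(X_Σ) =
    (2; —)
    (2; 1)
    (2; 1)
    (2; 1)
    (2; 1,1)
    (2; 1,2)
    (3; —)
    (3; 1)


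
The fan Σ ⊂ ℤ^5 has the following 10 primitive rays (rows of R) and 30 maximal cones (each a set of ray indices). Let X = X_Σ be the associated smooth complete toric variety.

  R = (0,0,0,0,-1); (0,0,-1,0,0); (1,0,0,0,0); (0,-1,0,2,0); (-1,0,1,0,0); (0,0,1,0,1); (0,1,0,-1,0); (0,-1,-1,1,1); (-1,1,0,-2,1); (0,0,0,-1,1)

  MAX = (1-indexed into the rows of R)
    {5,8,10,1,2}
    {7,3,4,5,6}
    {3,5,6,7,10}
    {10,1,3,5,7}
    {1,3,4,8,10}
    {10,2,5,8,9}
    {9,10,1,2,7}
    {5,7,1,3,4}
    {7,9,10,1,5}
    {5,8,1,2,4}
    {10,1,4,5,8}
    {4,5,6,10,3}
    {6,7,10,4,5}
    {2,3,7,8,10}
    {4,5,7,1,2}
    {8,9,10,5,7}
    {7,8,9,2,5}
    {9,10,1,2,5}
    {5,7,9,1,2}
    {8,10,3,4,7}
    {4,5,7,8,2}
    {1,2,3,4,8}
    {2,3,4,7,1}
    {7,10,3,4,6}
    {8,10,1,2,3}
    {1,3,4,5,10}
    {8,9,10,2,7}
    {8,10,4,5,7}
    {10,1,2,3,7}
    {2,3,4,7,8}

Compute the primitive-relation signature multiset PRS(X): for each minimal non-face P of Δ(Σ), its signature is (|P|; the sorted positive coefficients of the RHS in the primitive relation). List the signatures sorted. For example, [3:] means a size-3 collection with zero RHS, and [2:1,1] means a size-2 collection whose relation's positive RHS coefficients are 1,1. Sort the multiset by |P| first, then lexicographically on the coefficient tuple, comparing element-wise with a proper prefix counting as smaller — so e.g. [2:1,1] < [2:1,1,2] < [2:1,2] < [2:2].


Δ(Σ) — 10 vertices, 14 min non-faces:

  {1,6}:  v_{1} + v_{6} = v_{3} + v_{5}  ⟹  sig = [2:1,1]
  {3,9}:  v_{3} + v_{9} = v_{7} + v_{10}  ⟹  sig = [2:1,1]
  {2,6}:  v_{2} + v_{6} = v_{4} + v_{7} + v_{10}  ⟹  sig = [2:1,1,1]
  {4,9}:  v_{4} + v_{9} = v_{5} + v_{7} + v_{8}  ⟹  sig = [2:1,1,1]
  {6,9}:  v_{6} + v_{9} = v_{4} + v_{5} + 2·v_{7} + 2·v_{10}  ⟹  sig = [2:1,1,2,2]
  {6,8}:  v_{6} + v_{8} = 2·v_{4} + v_{7} + 2·v_{10}  ⟹  sig = [2:1,2,2]
  {2,3,5}:  v_{2} + v_{3} + v_{5} = 0  ⟹  sig = [3:]
  {1,7,8}:  v_{1} + v_{7} + v_{8} = v_{2}  ⟹  sig = [3:1]
  {2,4,10}:  v_{2} + v_{4} + v_{10} = v_{8}  ⟹  sig = [3:1]
  {3,5,8}:  v_{3} + v_{5} + v_{8} = v_{4} + v_{10}  ⟹  sig = [3:1,1]
  {1,8,9}:  v_{1} + v_{8} + v_{9} = 2·v_{2} + v_{5} + v_{10}  ⟹  sig = [3:1,1,2]
  {1,4,7,10}:  v_{1} + v_{4} + v_{7} + v_{10} = 0  ⟹  sig = [4:]
  {2,5,7,10}:  v_{2} + v_{5} + v_{7} + v_{10} = v_{9}  ⟹  sig = [4:1]
  {3,4,5,7,10}:  v_{3} + v_{4} + v_{5} + v_{7} + v_{10} = v_{6}  ⟹  sig = [5:1]

Sorted signature multiset PRS(X):
    |P|=2: 6 collections, coeffs (1,1), (1,1), (1,1,1), (1,1,1), (1,1,2,2), (1,2,2)
    |P|=3: 5 collections, coeffs (), (1), (1), (1,1), (1,1,2)
    |P|=4: 2 collections, coeffs (), (1)
    |P|=5: 1 collection, coeffs (1)


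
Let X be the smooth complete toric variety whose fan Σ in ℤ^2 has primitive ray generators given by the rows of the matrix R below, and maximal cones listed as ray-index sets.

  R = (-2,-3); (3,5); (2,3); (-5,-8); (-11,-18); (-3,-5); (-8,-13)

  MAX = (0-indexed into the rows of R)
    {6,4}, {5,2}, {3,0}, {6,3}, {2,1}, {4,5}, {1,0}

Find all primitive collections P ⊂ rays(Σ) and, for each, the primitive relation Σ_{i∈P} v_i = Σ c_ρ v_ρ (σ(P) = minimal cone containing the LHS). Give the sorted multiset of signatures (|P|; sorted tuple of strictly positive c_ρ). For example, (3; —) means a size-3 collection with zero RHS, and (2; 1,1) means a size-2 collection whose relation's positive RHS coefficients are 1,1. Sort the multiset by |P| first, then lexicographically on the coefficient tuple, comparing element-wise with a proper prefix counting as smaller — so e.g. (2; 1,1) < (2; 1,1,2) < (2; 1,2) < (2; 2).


Δ(Σ) — 7 vertices, 14 min non-faces:

  • {0,2}:  v_{0} + v_{2} = 0  ⇒ sig = (2; —)
  • {1,5}:  v_{1} + v_{5} = 0  ⇒ sig = (2; —)
  • {0,5}:  v_{0} + v_{5} = v_{3}  ⇒ sig = (2; 1)
  • {1,3}:  v_{1} + v_{3} = v_{0}  ⇒ sig = (2; 1)
  • {1,4}:  v_{1} + v_{4} = v_{6}  ⇒ sig = (2; 1)
  • {1,6}:  v_{1} + v_{6} = v_{3}  ⇒ sig = (2; 1)
  • {2,3}:  v_{2} + v_{3} = v_{5}  ⇒ sig = (2; 1)
  • {3,5}:  v_{3} + v_{5} = v_{6}  ⇒ sig = (2; 1)
  • {5,6}:  v_{5} + v_{6} = v_{4}  ⇒ sig = (2; 1)
  • {0,4}:  v_{0} + v_{4} = v_{3} + v_{6}  ⇒ sig = (2; 1,1)
  • {0,6}:  v_{0} + v_{6} = 2·v_{3}  ⇒ sig = (2; 2)
  • {2,6}:  v_{2} + v_{6} = 2·v_{5}  ⇒ sig = (2; 2)
  • {3,4}:  v_{3} + v_{4} = 2·v_{6}  ⇒ sig = (2; 2)
  • {2,4}:  v_{2} + v_{4} = 3·v_{5}  ⇒ sig = (2; 3)

so the primitive-relation signature multiset is
[(2; —), (2; —), (2; 1), (2; 1), (2; 1), (2; 1), (2; 1), (2; 1), (2; 1), (2; 1,1), (2; 2), (2; 2), (2; 2), (2; 3)]


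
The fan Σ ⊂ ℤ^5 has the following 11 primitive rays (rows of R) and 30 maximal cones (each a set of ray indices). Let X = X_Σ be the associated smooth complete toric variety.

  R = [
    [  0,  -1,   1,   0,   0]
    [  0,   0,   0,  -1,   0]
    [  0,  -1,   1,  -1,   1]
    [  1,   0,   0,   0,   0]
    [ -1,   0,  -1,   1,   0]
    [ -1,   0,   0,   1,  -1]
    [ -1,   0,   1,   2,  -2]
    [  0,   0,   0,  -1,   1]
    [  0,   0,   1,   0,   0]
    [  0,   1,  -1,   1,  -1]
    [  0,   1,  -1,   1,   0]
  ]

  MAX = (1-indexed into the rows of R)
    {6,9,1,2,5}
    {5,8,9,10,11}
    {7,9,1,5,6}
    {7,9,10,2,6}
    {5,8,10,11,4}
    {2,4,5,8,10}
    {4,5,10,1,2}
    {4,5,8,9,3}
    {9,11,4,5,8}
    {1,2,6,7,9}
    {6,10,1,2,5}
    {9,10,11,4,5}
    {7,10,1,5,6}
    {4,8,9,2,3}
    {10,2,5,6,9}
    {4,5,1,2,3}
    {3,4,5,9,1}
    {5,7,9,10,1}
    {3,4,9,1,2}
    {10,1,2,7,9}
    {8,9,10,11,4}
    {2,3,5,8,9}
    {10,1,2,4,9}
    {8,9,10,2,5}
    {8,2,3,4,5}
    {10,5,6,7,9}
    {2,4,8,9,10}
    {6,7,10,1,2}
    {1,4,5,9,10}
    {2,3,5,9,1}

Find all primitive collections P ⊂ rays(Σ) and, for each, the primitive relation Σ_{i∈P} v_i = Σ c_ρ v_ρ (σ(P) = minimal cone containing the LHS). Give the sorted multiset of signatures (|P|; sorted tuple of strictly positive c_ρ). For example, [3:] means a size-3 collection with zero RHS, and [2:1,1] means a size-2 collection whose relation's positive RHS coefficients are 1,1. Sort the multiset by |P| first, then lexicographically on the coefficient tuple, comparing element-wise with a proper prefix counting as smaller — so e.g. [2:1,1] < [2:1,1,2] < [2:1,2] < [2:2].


|primitive collections| = 18. Relations:

  P={3,10}:  v_{3} + v_{10} = 0 — sig = [2:]
  P={1,8}:  v_{1} + v_{8} = v_{3} — sig = [2:1]
  P={2,11}:  v_{2} + v_{11} = v_{8} + v_{10} — sig = [2:1,1]
  P={4,6}:  v_{4} + v_{6} = v_{1} + v_{10} — sig = [2:1,1]
  P={7,8}:  v_{7} + v_{8} = v_{6} + v_{9} — sig = [2:1,1]
  P={1,11}:  v_{1} + v_{11} = v_{4} + v_{5} + v_{9} — sig = [2:1,1,1]
  P={3,7}:  v_{3} + v_{7} = v_{1} + v_{6} + v_{9} — sig = [2:1,1,1]
  P={6,8}:  v_{6} + v_{8} = v_{2} + v_{5} + v_{9} — sig = [2:1,1,1]
  P={6,11}:  v_{6} + v_{11} = v_{5} + v_{9} + v_{10} — sig = [2:1,1,1]
  P={3,6}:  v_{3} + v_{6} = v_{1} + v_{2} + v_{5} + v_{9} — sig = [2:1,1,1,1]
  P={3,11}:  v_{3} + v_{11} = v_{4} + v_{5} + v_{8} + v_{9} — sig = [2:1,1,1,1]
  P={7,11}:  v_{7} + v_{11} = v_{1} + v_{5} + 2·v_{9} + 2·v_{10} — sig = [2:1,1,2,2]
  P={4,7}:  v_{4} + v_{7} = 2·v_{1} + v_{9} + 2·v_{10} — sig = [2:1,2,2]
  P={2,5,7}:  v_{2} + v_{5} + v_{7} = 2·v_{6} — sig = [3:2]
  P={2,4,5,9}:  v_{2} + v_{4} + v_{5} + v_{9} = 0 — sig = [4:]
  P={1,6,9,10}:  v_{1} + v_{6} + v_{9} + v_{10} = v_{7} — sig = [4:1]
  P={1,2,5,9,10}:  v_{1} + v_{2} + v_{5} + v_{9} + v_{10} = v_{6} — sig = [5:1]
  P={4,5,8,9,10}:  v_{4} + v_{5} + v_{8} + v_{9} + v_{10} = v_{11} — sig = [5:1]

Signatures (|P|; sorted positive RHS coefficients), sorted:
    |P|=2: 13 collections, coeffs (), (1), (1,1), (1,1), (1,1), (1,1,1), (1,1,1), (1,1,1), (1,1,1), (1,1,1,1), (1,1,1,1), (1,1,2,2), (1,2,2)
    |P|=3: 1 collection, coeffs (2)
    |P|=4: 2 collections, coeffs (), (1)
    |P|=5: 2 collections, coeffs (1), (1)


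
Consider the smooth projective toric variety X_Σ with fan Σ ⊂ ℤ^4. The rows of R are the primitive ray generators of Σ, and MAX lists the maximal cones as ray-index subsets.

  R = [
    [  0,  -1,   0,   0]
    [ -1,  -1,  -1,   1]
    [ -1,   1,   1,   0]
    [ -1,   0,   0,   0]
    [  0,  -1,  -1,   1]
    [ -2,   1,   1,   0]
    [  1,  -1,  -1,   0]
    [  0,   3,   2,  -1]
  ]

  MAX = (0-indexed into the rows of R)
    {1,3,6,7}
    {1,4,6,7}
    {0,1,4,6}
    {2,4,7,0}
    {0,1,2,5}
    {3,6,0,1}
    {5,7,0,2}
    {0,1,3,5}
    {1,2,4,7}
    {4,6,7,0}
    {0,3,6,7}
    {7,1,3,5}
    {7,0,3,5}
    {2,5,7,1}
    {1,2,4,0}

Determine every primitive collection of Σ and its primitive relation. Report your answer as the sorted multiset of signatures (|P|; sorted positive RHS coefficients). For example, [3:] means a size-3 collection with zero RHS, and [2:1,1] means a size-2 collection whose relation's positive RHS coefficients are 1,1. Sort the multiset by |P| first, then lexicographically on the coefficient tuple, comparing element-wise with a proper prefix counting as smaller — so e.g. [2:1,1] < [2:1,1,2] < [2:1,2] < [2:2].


6 minimal non-faces of Δ(Σ) (on 8 rays):

  P = {2,6}:  v_{2} + v_{6} = 0 — sig = [2:]
  P = {2,3}:  v_{2} + v_{3} = v_{5} — sig = [2:1]
  P = {3,4}:  v_{3} + v_{4} = v_{1} — sig = [2:1]
  P = {5,6}:  v_{5} + v_{6} = v_{3} — sig = [2:1]
  P = {4,5}:  v_{4} + v_{5} = v_{1} + v_{2} — sig = [2:1,1]
  P = {0,1,7}:  v_{0} + v_{1} + v_{7} = v_{2} — sig = [3:1]

Signatures (|P|; sorted positive RHS coefficients), sorted:
    [2:]
    [2:1]
    [2:1]
    [2:1]
    [2:1,1]
    [3:1]


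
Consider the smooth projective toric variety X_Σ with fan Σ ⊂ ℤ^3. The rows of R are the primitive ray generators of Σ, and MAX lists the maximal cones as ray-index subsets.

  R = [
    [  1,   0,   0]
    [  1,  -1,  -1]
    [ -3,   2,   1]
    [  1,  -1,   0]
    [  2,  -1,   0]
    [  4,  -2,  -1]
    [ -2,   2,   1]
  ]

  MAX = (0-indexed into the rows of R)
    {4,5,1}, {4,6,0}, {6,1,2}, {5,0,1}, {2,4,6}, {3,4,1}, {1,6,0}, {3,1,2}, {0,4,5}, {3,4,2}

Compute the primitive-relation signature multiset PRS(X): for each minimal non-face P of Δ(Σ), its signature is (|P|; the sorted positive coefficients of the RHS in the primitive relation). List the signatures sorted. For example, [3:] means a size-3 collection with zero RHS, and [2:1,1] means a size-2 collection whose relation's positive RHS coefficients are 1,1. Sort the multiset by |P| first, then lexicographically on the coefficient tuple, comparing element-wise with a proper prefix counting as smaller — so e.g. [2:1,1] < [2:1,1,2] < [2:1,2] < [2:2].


Primitive collections (9):

  • {0,2}:  v_{0} + v_{2} = v_{6}  →  sig = [2:1]
  • {0,3}:  v_{0} + v_{3} = v_{4}  →  sig = [2:1]
  • {2,5}:  v_{2} + v_{5} = v_{0}  →  sig = [2:1]
  • {3,6}:  v_{3} + v_{6} = v_{2} + v_{4}  →  sig = [2:1,1]
  • {3,5}:  v_{3} + v_{5} = v_{1} + 2·v_{4}  →  sig = [2:1,2]
  • {5,6}:  v_{5} + v_{6} = 2·v_{0}  →  sig = [2:2]
  • {1,2,4}:  v_{1} + v_{2} + v_{4} = 0  →  sig = [3:]
  • {0,1,4}:  v_{0} + v_{1} + v_{4} = v_{5}  →  sig = [3:1]
  • {1,4,6}:  v_{1} + v_{4} + v_{6} = v_{0}  →  sig = [3:1]

so the primitive-relation signature multiset is
    |P|=2: 6 collections, coeffs (1), (1), (1), (1,1), (1,2), (2)
    |P|=3: 3 collections, coeffs (), (1), (1)


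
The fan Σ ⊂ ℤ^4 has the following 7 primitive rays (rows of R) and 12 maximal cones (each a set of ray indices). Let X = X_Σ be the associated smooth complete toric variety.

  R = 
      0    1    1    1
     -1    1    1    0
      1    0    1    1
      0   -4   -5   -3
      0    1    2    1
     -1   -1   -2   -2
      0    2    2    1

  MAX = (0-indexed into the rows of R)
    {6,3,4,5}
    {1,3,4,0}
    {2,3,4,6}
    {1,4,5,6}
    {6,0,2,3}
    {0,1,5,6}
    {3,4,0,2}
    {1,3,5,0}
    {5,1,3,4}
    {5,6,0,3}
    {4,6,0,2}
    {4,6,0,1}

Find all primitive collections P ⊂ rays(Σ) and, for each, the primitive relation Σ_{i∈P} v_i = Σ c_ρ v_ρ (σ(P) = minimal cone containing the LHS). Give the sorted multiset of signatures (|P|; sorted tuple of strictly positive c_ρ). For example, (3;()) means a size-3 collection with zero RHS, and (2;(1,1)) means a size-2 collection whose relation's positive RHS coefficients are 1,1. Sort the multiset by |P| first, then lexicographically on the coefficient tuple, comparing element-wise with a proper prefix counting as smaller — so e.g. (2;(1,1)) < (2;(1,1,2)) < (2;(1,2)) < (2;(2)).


Σ has 5 primitive collections:

  {1,2}:  v_{1} + v_{2} = v_{4}  →  sig = (2;(1))
  {2,5}:  v_{2} + v_{5} = v_{3} + v_{4} + v_{6}  →  sig = (2;(1,1,1))
  {0,4,5}:  v_{0} + v_{4} + v_{5} = v_{1}  →  sig = (3;(1))
  {1,3,6}:  v_{1} + v_{3} + v_{6} = v_{5}  →  sig = (3;(1))
  {0,3,4,6}:  v_{0} + v_{3} + v_{4} + v_{6} = 0  →  sig = (4;())

Hence PRS(X_Σ) =
[(2;(1)), (2;(1,1,1)), (3;(1)), (3;(1)), (4;())]


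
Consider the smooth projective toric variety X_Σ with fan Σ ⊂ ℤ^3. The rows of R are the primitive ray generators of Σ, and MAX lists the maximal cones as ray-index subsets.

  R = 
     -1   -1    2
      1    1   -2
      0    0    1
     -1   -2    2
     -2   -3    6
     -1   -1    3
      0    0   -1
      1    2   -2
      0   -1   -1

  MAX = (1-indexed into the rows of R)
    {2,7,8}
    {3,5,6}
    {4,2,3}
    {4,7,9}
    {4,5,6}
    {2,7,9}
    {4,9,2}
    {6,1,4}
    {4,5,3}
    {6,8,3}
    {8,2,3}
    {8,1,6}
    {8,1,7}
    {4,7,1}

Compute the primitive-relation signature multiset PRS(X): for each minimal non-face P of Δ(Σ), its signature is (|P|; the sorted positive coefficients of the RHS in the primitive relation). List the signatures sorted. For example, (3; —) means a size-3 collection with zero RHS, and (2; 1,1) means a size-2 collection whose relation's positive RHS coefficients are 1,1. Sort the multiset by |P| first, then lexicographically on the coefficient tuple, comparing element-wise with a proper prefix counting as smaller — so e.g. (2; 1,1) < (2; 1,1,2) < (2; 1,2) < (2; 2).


The 17 primitive collections of Σ (r=9, n=3):

  • {1,2}:  v_{1} + v_{2} = 0  so sig = (2; —)
  • {3,7}:  v_{3} + v_{7} = 0  so sig = (2; —)
  • {4,8}:  v_{4} + v_{8} = 0  so sig = (2; —)
  • {1,3}:  v_{1} + v_{3} = v_{6}  so sig = (2; 1)
  • {2,6}:  v_{2} + v_{6} = v_{3}  so sig = (2; 1)
  • {6,7}:  v_{6} + v_{7} = v_{1}  so sig = (2; 1)
  • {6,9}:  v_{6} + v_{9} = v_{4}  so sig = (2; 1)
  • {1,9}:  v_{1} + v_{9} = v_{4} + v_{7}  so sig = (2; 1,1)
  • {3,9}:  v_{3} + v_{9} = v_{2} + v_{4}  so sig = (2; 1,1)
  • {5,7}:  v_{5} + v_{7} = v_{4} + v_{6}  so sig = (2; 1,1)
  • {5,8}:  v_{5} + v_{8} = v_{3} + v_{6}  so sig = (2; 1,1)
  • {8,9}:  v_{8} + v_{9} = v_{2} + v_{7}  so sig = (2; 1,1)
  • {1,5}:  v_{1} + v_{5} = v_{4} + 2·v_{6}  so sig = (2; 1,2)
  • {2,5}:  v_{2} + v_{5} = 2·v_{3} + v_{4}  so sig = (2; 1,2)
  • {5,9}:  v_{5} + v_{9} = v_{3} + 2·v_{4}  so sig = (2; 1,2)
  • {2,4,7}:  v_{2} + v_{4} + v_{7} = v_{9}  so sig = (3; 1)
  • {3,4,6}:  v_{3} + v_{4} + v_{6} = v_{5}  so sig = (3; 1)

Hence PRS(X_Σ) =
[(2; —), (2; —), (2; —), (2; 1), (2; 1), (2; 1), (2; 1), (2; 1,1), (2; 1,1), (2; 1,1), (2; 1,1), (2; 1,1), (2; 1,2), (2; 1,2), (2; 1,2), (3; 1), (3; 1)]


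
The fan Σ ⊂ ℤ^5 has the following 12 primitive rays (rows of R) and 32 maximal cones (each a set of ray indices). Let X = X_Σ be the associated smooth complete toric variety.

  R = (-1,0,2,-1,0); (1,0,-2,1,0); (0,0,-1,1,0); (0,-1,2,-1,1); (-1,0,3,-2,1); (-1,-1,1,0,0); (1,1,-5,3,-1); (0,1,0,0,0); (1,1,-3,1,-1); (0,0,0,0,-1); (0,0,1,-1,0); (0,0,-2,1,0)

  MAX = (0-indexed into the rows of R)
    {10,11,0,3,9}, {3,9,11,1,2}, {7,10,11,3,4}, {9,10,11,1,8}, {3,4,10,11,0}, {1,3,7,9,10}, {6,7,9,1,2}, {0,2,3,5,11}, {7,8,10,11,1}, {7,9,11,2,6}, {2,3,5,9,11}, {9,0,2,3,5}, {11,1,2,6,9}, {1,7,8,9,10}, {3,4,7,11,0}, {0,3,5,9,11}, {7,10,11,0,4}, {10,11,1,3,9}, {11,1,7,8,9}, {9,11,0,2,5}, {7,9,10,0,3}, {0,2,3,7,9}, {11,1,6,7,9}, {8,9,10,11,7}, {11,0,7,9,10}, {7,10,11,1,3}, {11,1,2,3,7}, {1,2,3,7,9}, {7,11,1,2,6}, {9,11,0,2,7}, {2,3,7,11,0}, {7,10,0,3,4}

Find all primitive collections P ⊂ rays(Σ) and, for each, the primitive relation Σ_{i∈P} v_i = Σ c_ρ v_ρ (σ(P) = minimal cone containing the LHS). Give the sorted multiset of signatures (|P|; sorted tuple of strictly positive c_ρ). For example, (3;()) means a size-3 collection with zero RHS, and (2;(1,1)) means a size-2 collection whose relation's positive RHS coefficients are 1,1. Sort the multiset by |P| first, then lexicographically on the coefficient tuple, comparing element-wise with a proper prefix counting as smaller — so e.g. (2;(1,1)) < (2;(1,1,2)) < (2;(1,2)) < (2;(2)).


Minimal non-faces — 25 found among 12 rays, 32 max cones:

  P={0,1}:  v_{0} + v_{1} = 0  ⇒ sig = (2;())
  P={2,10}:  v_{2} + v_{10} = 0  ⇒ sig = (2;())
  P={3,6}:  v_{3} + v_{6} = v_{1} + v_{2}  ⇒ sig = (2;(1,1))
  P={3,8}:  v_{3} + v_{8} = v_{1} + v_{10}  ⇒ sig = (2;(1,1))
  P={4,6}:  v_{4} + v_{6} = v_{7} + v_{11}  ⇒ sig = (2;(1,1))
  P={4,9}:  v_{4} + v_{9} = v_{0} + v_{10}  ⇒ sig = (2;(1,1))
  P={5,7}:  v_{5} + v_{7} = v_{0} + v_{2}  ⇒ sig = (2;(1,1))
  P={5,8}:  v_{5} + v_{8} = v_{9} + v_{11}  ⇒ sig = (2;(1,1))
  P={0,6}:  v_{0} + v_{6} = v_{2} + v_{7} + v_{9} + v_{11}  ⇒ sig = (2;(1,1,1,1))
  P={0,8}:  v_{0} + v_{8} = v_{7} + v_{9} + v_{10} + v_{11}  ⇒ sig = (2;(1,1,1,1))
  P={1,4}:  v_{1} + v_{4} = v_{3} + v_{7} + v_{10} + v_{11}  ⇒ sig = (2;(1,1,1,1))
  P={1,5}:  v_{1} + v_{5} = v_{2} + v_{3} + v_{9} + v_{11}  ⇒ sig = (2;(1,1,1,1))
  P={2,4}:  v_{2} + v_{4} = v_{0} + v_{3} + v_{7} + v_{11}  ⇒ sig = (2;(1,1,1,1))
  P={2,8}:  v_{2} + v_{8} = v_{1} + v_{7} + v_{9} + v_{11}  ⇒ sig = (2;(1,1,1,1))
  P={5,10}:  v_{5} + v_{10} = v_{0} + v_{3} + v_{9} + v_{11}  ⇒ sig = (2;(1,1,1,1))
  P={6,10}:  v_{6} + v_{10} = v_{1} + v_{7} + v_{9} + v_{11}  ⇒ sig = (2;(1,1,1,1))
  P={4,5}:  v_{4} + v_{5} = 2·v_{0} + v_{3} + v_{11}  ⇒ sig = (2;(1,1,2))
  P={4,8}:  v_{4} + v_{8} = v_{7} + 2·v_{10} + v_{11}  ⇒ sig = (2;(1,1,2))
  P={5,6}:  v_{5} + v_{6} = 2·v_{2} + v_{9} + v_{11}  ⇒ sig = (2;(1,1,2))
  P={6,8}:  v_{6} + v_{8} = 2·v_{1} + 2·v_{7} + 2·v_{9} + 2·v_{11}  ⇒ sig = (2;(2,2,2,2))
  P={3,7,9,11}:  v_{3} + v_{7} + v_{9} + v_{11} = 0  ⇒ sig = (4;())
  P={0,2,3,9,11}:  v_{0} + v_{2} + v_{3} + v_{9} + v_{11} = v_{5}  ⇒ sig = (5;(1))
  P={0,3,7,10,11}:  v_{0} + v_{3} + v_{7} + v_{10} + v_{11} = v_{4}  ⇒ sig = (5;(1))
  P={1,2,7,9,11}:  v_{1} + v_{2} + v_{7} + v_{9} + v_{11} = v_{6}  ⇒ sig = (5;(1))
  P={1,7,9,10,11}:  v_{1} + v_{7} + v_{9} + v_{10} + v_{11} = v_{8}  ⇒ sig = (5;(1))

Hence PRS(X_Σ) =
    |P|=2: 20 collections, coeffs (), (), (1,1), (1,1), (1,1), (1,1), (1,1), (1,1), (1,1,1,1), (1,1,1,1), (1,1,1,1), (1,1,1,1), (1,1,1,1), (1,1,1,1), (1,1,1,1), (1,1,1,1), (1,1,2), (1,1,2), (1,1,2), (2,2,2,2)
    |P|=4: 1 collection, coeffs ()
    |P|=5: 4 collections, coeffs (1), (1), (1), (1)


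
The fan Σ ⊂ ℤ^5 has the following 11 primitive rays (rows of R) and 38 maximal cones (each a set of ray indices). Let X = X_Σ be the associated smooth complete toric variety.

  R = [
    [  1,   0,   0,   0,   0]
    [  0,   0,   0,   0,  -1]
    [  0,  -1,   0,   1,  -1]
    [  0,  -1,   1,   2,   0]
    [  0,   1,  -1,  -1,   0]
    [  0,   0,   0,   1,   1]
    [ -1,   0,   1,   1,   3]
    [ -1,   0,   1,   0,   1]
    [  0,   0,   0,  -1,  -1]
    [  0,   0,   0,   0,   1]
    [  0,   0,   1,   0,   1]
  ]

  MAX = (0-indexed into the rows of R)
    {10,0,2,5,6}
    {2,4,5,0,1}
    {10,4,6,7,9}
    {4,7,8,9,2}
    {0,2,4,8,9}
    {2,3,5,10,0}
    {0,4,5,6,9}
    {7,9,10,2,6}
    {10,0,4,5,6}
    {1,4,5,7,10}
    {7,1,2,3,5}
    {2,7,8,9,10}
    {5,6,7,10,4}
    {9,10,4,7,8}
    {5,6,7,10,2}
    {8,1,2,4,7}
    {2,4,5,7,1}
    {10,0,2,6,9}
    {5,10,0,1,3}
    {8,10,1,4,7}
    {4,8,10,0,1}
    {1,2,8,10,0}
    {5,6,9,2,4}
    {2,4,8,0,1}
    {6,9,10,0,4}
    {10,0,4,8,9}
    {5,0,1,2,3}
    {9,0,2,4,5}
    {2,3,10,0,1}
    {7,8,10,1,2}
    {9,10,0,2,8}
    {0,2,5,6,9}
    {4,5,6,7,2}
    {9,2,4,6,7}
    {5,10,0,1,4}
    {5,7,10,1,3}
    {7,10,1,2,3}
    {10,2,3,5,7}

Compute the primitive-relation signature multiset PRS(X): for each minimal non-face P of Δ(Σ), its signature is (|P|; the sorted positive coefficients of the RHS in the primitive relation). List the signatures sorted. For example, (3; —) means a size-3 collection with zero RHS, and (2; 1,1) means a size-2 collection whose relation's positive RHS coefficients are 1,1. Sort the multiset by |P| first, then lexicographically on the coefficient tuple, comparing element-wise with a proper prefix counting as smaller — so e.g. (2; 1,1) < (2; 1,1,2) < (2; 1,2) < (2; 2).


Σ has 14 primitive collections:

  P={1,9}:  v_{1} + v_{9} = 0  ⟹  sig = (2; —)
  P={5,8}:  v_{5} + v_{8} = 0  ⟹  sig = (2; —)
  P={0,7}:  v_{0} + v_{7} = v_{10}  ⟹  sig = (2; 1)
  P={1,6}:  v_{1} + v_{6} = v_{5} + v_{7}  ⟹  sig = (2; 1,1)
  P={3,4}:  v_{3} + v_{4} = v_{1} + v_{5}  ⟹  sig = (2; 1,1)
  P={6,8}:  v_{6} + v_{8} = v_{7} + v_{9}  ⟹  sig = (2; 1,1)
  P={3,8}:  v_{3} + v_{8} = v_{1} + v_{2} + v_{10}  ⟹  sig = (2; 1,1,1)
  P={3,9}:  v_{3} + v_{9} = v_{2} + v_{5} + v_{10}  ⟹  sig = (2; 1,1,1)
  P={3,6}:  v_{3} + v_{6} = v_{2} + 2·v_{5} + v_{7} + v_{10}  ⟹  sig = (2; 1,1,1,2)
  P={2,4,10}:  v_{2} + v_{4} + v_{10} = 0  ⟹  sig = (3; —)
  P={5,7,9}:  v_{5} + v_{7} + v_{9} = v_{6}  ⟹  sig = (3; 1)
  P={5,9,10}:  v_{5} + v_{9} + v_{10} = v_{0} + v_{6}  ⟹  sig = (3; 1,1)
  P={1,2,5,10}:  v_{1} + v_{2} + v_{5} + v_{10} = v_{3}  ⟹  sig = (4; 1)
  P={0,2,4,6}:  v_{0} + v_{2} + v_{4} + v_{6} = v_{5} + v_{9}  ⟹  sig = (4; 1,1)

Hence PRS(X_Σ) =
    |P|=2: 9 collections, coeffs (), (), (1), (1,1), (1,1), (1,1), (1,1,1), (1,1,1), (1,1,1,2)
    |P|=3: 3 collections, coeffs (), (1), (1,1)
    |P|=4: 2 collections, coeffs (1), (1,1)
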